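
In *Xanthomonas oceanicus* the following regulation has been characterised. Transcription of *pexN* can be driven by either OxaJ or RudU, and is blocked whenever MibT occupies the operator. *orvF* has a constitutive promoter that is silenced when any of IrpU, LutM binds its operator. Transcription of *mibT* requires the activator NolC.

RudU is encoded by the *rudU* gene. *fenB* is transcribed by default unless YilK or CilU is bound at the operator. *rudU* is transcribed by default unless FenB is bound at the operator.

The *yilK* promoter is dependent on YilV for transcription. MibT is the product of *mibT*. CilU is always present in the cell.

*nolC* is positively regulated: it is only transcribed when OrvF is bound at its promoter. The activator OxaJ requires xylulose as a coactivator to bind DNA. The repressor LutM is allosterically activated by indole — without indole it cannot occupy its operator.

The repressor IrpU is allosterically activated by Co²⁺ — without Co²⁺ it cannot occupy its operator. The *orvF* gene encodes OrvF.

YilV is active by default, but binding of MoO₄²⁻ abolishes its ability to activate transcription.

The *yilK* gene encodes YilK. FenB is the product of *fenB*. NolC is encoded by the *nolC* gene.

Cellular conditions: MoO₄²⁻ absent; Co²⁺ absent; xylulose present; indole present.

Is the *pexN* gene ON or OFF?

Co²⁺ is absent, so IrpU is inactive.
Indole is present, so LutM is active.
With repressor LutM bound, *orvF* is not transcribed.
So OrvF is not produced.
Required activator OrvF is absent, so *nolC* is not transcribed.
So NolC is not produced.
Required activator NolC is absent, so *mibT* is not transcribed.
So MibT is not produced.
Xylulose is present, so OxaJ is active.
MoO₄²⁻ is absent, so YilV is active.
No repressor is bound and YilV is active, so *yilK* is transcribed.
So YilK is produced and active.
CilU is produced constitutively and is active.
With repressor YilK bound, *fenB* is not transcribed.
So FenB is not produced.
With no repressor bound, *rudU* is transcribed.
So RudU is produced and active.
Activator OxaJ is present, so *pexN* is transcribed.

ON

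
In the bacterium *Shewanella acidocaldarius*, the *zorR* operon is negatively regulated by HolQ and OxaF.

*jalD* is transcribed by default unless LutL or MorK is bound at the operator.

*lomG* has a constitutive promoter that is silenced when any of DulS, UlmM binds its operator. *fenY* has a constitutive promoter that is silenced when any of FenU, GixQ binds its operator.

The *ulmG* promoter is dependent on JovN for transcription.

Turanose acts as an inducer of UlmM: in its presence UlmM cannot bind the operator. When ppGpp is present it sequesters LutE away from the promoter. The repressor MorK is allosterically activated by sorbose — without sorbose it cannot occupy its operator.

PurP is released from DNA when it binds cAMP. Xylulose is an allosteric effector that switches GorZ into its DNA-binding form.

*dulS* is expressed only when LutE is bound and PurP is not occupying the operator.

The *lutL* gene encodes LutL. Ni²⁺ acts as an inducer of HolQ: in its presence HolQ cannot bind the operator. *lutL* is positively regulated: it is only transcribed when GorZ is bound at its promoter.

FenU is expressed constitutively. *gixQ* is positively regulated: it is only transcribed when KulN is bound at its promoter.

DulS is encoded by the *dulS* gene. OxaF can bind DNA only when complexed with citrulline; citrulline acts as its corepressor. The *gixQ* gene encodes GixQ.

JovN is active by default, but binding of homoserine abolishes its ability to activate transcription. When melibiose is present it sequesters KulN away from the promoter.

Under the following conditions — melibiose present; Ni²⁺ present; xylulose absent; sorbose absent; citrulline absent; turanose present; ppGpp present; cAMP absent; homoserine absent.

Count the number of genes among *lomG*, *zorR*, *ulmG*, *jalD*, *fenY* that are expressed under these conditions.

ppGpp is present, so LutE is inactive.
cAMP is absent, so PurP is active.
With repressor PurP bound, *dulS* is not transcribed.
So DulS is not produced.
Turanose is present, so UlmM is inactive.
With no repressor bound, *lomG* is transcribed.
→ *lomG* is ON.
Ni²⁺ is present, so HolQ is inactive.
Citrulline is absent, so OxaF is inactive.
With no repressor bound, *zorR* is transcribed.
→ *zorR* is ON.
Homoserine is absent, so JovN is active.
No repressor is bound and JovN is active, so *ulmG* is transcribed.
→ *ulmG* is ON.
Xylulose is absent, so GorZ is inactive.
Required activator GorZ is absent, so *lutL* is not transcribed.
So LutL is not produced.
Sorbose is absent, so MorK is inactive.
With no repressor bound, *jalD* is transcribed.
→ *jalD* is ON.
FenU is produced constitutively and is active.
Melibiose is present, so KulN is inactive.
Required activator KulN is absent, so *gixQ* is not transcribed.
So GixQ is not produced.
With repressor FenU bound, *fenY* is not transcribed.
→ *fenY* is OFF.
4 of the 5 genes are transcribed.

4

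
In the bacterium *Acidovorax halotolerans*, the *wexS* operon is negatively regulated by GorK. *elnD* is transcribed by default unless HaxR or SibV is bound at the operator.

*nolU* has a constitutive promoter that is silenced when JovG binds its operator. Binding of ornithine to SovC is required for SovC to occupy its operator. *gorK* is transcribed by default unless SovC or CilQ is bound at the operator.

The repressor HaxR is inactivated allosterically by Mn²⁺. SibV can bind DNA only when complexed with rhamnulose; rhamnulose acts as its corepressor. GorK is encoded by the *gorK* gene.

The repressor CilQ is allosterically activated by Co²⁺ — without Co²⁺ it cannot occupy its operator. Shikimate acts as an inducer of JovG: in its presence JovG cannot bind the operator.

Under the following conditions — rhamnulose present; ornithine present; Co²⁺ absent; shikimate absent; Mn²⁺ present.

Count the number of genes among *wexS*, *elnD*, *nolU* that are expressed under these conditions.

Ornithine is present, so SovC is active.
Co²⁺ is absent, so CilQ is inactive.
With repressor SovC bound, *gorK* is not transcribed.
So GorK is not produced.
With no repressor bound, *wexS* is transcribed.
→ *wexS* is ON.
Mn²⁺ is present, so HaxR is inactive.
Rhamnulose is present, so SibV is active.
With repressor SibV bound, *elnD* is not transcribed.
→ *elnD* is OFF.
Shikimate is absent, so JovG is active.
With repressor JovG bound, *nolU* is not transcribed.
→ *nolU* is OFF.
1 of the 3 genes is transcribed.

1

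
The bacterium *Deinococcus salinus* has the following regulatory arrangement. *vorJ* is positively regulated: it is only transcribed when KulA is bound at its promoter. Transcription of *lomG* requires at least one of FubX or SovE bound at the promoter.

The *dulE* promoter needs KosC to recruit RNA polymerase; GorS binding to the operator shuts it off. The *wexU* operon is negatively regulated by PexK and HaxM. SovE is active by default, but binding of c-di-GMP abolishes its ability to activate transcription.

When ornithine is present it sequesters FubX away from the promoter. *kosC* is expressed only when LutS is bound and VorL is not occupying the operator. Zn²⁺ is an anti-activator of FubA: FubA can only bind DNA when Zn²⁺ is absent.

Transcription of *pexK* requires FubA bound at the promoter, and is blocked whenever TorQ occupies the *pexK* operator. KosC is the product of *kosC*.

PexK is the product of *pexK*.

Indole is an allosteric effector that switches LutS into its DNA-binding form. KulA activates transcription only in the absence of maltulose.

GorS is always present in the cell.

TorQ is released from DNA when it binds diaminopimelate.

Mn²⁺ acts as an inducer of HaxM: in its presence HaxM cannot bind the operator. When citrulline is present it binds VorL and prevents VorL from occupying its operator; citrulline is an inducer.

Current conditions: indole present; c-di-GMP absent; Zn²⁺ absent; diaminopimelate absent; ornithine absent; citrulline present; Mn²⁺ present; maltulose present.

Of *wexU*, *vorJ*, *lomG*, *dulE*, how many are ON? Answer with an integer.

2

Diaminopimelate is absent, so TorQ is active.
Zn²⁺ is absent, so FubA is active.
With repressor TorQ bound, *pexK* is not transcribed.
So PexK is not produced.
Mn²⁺ is present, so HaxM is inactive.
With no repressor bound, *wexU* is transcribed.
→ *wexU* is ON.
Maltulose is present, so KulA is inactive.
Required activator KulA is absent, so *vorJ* is not transcribed.
→ *vorJ* is OFF.
Ornithine is absent, so FubX is active.
c-di-GMP is absent, so SovE is active.
Activator FubX is present, so *lomG* is transcribed.
→ *lomG* is ON.
GorS is produced constitutively and is active.
Citrulline is present, so VorL is inactive.
Indole is present, so LutS is active.
No repressor is bound and LutS is active, so *kosC* is transcribed.
So KosC is produced and active.
With repressor GorS bound, *dulE* is not transcribed.
→ *dulE* is OFF.
2 of the 4 genes are transcribed.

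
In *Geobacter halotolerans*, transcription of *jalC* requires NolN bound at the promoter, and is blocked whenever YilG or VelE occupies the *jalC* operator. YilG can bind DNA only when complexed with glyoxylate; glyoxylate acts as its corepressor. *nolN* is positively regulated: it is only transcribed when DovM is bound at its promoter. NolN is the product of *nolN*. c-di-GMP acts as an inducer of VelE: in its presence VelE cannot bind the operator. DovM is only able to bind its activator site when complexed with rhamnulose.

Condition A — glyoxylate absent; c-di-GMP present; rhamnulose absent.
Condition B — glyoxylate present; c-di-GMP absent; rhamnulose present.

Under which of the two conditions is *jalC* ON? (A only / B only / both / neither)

Condition A:
Glyoxylate is absent, so YilG is inactive.
c-di-GMP is present, so VelE is inactive.
Rhamnulose is absent, so DovM is inactive.
Required activator DovM is absent, so *nolN* is not transcribed.
So NolN is not produced.
Required activator NolN is absent, so *jalC* is not transcribed.
→ *jalC* is OFF in A.
Condition B:
Glyoxylate is present, so YilG is active.
c-di-GMP is absent, so VelE is active.
Rhamnulose is present, so DovM is active.
No repressor is bound and DovM is active, so *nolN* is transcribed.
So NolN is produced and active.
With repressor YilG bound, *jalC* is not transcribed.
→ *jalC* is OFF in B.

neither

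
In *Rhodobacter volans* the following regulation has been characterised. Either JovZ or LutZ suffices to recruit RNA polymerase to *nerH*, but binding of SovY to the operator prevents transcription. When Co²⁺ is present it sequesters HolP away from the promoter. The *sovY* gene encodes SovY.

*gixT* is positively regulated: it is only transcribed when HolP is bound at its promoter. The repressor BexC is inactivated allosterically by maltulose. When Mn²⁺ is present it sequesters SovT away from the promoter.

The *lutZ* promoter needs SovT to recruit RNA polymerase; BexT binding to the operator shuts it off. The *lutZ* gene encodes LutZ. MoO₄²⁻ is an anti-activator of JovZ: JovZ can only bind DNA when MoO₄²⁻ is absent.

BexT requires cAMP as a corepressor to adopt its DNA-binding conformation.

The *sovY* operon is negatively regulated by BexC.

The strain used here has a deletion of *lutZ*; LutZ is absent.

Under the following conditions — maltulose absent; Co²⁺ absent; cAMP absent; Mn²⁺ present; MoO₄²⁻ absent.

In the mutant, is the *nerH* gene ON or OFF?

ON

MoO₄²⁻ is absent, so JovZ is active.
LutZ is non-functional in this strain, so it has no effect.
Maltulose is absent, so BexC is active.
With repressor BexC bound, *sovY* is not transcribed.
So SovY is not produced.
Activator JovZ is present, so *nerH* is transcribed.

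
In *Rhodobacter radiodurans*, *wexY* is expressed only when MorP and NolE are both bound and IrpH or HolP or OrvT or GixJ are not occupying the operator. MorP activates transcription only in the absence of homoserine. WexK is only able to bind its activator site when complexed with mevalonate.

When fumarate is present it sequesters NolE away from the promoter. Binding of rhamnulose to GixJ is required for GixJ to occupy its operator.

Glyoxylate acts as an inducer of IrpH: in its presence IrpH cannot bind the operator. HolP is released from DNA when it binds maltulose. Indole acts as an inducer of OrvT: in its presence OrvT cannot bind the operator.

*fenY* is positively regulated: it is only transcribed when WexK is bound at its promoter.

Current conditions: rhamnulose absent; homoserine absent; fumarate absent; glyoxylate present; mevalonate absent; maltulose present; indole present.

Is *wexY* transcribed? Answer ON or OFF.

Glyoxylate is present, so IrpH is inactive.
Homoserine is absent, so MorP is active.
Maltulose is present, so HolP is inactive.
Indole is present, so OrvT is inactive.
Fumarate is absent, so NolE is active.
Rhamnulose is absent, so GixJ is inactive.
No repressor is bound and MorP and NolE are active, so *wexY* is transcribed.

ON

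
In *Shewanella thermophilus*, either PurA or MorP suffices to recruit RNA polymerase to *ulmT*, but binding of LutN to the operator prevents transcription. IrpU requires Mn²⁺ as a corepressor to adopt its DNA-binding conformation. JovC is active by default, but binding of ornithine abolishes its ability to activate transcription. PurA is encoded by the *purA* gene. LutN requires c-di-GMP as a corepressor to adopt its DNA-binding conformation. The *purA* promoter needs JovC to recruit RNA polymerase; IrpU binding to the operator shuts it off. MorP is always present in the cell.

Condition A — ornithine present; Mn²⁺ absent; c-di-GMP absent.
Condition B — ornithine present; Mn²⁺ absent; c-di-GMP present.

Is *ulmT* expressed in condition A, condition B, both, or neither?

A only

Condition A:
Ornithine is present, so JovC is inactive.
Mn²⁺ is absent, so IrpU is inactive.
Required activator JovC is absent, so *purA* is not transcribed.
So PurA is not produced.
c-di-GMP is absent, so LutN is inactive.
MorP is produced constitutively and is active.
Activator MorP is present, so *ulmT* is transcribed.
→ *ulmT* is ON in A.
Condition B:
Ornithine is present, so JovC is inactive.
Mn²⁺ is absent, so IrpU is inactive.
Required activator JovC is absent, so *purA* is not transcribed.
So PurA is not produced.
c-di-GMP is present, so LutN is active.
MorP is produced constitutively and is active.
With repressor LutN bound, *ulmT* is not transcribed.
→ *ulmT* is OFF in B.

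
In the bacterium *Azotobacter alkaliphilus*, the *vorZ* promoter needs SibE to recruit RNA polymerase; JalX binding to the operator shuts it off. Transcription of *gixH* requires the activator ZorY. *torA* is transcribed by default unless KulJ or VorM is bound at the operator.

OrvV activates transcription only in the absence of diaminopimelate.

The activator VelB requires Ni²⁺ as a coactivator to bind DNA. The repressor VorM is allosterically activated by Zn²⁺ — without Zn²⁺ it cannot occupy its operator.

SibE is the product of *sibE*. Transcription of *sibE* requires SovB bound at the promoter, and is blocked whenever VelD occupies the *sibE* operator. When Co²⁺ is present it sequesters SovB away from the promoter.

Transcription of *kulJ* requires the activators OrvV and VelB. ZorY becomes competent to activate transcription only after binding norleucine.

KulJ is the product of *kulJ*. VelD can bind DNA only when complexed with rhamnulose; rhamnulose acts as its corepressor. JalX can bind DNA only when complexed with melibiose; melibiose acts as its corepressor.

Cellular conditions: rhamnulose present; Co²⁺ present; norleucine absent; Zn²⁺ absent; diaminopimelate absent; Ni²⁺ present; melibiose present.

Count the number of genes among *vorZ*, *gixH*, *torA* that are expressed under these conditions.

0

Rhamnulose is present, so VelD is active.
Co²⁺ is present, so SovB is inactive.
With repressor VelD bound, *sibE* is not transcribed.
So SibE is not produced.
Melibiose is present, so JalX is active.
With repressor JalX bound, *vorZ* is not transcribed.
→ *vorZ* is OFF.
Norleucine is absent, so ZorY is inactive.
Required activator ZorY is absent, so *gixH* is not transcribed.
→ *gixH* is OFF.
Diaminopimelate is absent, so OrvV is active.
Ni²⁺ is present, so VelB is active.
No repressor is bound and OrvV and VelB are active, so *kulJ* is transcribed.
So KulJ is produced and active.
Zn²⁺ is absent, so VorM is inactive.
With repressor KulJ bound, *torA* is not transcribed.
→ *torA* is OFF.
0 of the 3 genes are transcribed.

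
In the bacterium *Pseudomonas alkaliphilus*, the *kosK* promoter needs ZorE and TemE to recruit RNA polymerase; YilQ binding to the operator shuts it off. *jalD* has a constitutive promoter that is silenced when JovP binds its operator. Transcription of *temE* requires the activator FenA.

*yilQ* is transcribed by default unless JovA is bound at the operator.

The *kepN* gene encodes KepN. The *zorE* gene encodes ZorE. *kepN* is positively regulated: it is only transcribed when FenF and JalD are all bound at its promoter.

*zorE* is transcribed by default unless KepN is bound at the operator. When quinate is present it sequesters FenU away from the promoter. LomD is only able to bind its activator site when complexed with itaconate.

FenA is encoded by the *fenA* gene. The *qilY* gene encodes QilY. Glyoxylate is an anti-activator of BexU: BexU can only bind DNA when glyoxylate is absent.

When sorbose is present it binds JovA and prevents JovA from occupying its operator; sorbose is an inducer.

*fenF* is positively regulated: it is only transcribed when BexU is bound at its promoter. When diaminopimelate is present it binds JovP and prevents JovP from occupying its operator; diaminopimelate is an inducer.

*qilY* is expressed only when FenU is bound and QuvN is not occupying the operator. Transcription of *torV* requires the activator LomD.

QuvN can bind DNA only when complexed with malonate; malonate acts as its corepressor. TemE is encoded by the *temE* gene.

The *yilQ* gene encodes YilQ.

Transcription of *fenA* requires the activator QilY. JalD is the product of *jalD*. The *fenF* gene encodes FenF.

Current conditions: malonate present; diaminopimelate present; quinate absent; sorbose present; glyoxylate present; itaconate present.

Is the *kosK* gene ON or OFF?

Glyoxylate is present, so BexU is inactive.
Required activator BexU is absent, so *fenF* is not transcribed.
So FenF is not produced.
Diaminopimelate is present, so JovP is inactive.
With no repressor bound, *jalD* is transcribed.
So JalD is produced and active.
Required activator FenF is absent, so *kepN* is not transcribed.
So KepN is not produced.
With no repressor bound, *zorE* is transcribed.
So ZorE is produced and active.
Malonate is present, so QuvN is active.
Quinate is absent, so FenU is active.
With repressor QuvN bound, *qilY* is not transcribed.
So QilY is not produced.
Required activator QilY is absent, so *fenA* is not transcribed.
So FenA is not produced.
Required activator FenA is absent, so *temE* is not transcribed.
So TemE is not produced.
Sorbose is present, so JovA is inactive.
With no repressor bound, *yilQ* is transcribed.
So YilQ is produced and active.
With repressor YilQ bound, *kosK* is not transcribed.

OFF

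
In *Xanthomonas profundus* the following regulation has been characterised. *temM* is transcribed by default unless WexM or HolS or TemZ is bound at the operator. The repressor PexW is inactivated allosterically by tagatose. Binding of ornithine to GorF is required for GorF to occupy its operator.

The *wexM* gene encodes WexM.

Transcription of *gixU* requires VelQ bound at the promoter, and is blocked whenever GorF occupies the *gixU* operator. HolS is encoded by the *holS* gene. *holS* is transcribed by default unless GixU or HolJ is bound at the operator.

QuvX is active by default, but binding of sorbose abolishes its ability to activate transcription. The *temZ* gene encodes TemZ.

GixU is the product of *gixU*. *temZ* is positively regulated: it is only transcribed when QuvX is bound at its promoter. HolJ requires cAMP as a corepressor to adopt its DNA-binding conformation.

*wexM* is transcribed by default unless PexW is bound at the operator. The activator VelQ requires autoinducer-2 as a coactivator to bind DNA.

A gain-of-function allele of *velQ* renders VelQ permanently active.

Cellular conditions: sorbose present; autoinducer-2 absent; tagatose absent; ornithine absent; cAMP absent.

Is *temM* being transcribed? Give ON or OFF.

ON

Tagatose is absent, so PexW is active.
With repressor PexW bound, *wexM* is not transcribed.
So WexM is not produced.
VelQ is constitutively active in this strain.
Ornithine is absent, so GorF is inactive.
No repressor is bound and VelQ is active, so *gixU* is transcribed.
So GixU is produced and active.
cAMP is absent, so HolJ is inactive.
With repressor GixU bound, *holS* is not transcribed.
So HolS is not produced.
Sorbose is present, so QuvX is inactive.
Required activator QuvX is absent, so *temZ* is not transcribed.
So TemZ is not produced.
With no repressor bound, *temM* is transcribed.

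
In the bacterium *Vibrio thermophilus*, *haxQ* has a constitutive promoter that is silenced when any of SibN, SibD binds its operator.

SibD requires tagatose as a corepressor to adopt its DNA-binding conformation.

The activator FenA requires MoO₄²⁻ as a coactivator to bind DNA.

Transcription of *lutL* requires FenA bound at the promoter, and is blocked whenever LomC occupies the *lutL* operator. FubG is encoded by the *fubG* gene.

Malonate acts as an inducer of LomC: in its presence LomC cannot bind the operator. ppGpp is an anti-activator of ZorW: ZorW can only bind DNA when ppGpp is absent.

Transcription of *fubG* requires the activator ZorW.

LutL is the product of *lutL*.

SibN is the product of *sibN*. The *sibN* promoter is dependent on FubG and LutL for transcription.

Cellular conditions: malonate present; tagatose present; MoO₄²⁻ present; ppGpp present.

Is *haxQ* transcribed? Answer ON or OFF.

ppGpp is present, so ZorW is inactive.
Required activator ZorW is absent, so *fubG* is not transcribed.
So FubG is not produced.
Malonate is present, so LomC is inactive.
MoO₄²⁻ is present, so FenA is active.
No repressor is bound and FenA is active, so *lutL* is transcribed.
So LutL is produced and active.
Required activator FubG is absent, so *sibN* is not transcribed.
So SibN is not produced.
Tagatose is present, so SibD is active.
With repressor SibD bound, *haxQ* is not transcribed.

OFF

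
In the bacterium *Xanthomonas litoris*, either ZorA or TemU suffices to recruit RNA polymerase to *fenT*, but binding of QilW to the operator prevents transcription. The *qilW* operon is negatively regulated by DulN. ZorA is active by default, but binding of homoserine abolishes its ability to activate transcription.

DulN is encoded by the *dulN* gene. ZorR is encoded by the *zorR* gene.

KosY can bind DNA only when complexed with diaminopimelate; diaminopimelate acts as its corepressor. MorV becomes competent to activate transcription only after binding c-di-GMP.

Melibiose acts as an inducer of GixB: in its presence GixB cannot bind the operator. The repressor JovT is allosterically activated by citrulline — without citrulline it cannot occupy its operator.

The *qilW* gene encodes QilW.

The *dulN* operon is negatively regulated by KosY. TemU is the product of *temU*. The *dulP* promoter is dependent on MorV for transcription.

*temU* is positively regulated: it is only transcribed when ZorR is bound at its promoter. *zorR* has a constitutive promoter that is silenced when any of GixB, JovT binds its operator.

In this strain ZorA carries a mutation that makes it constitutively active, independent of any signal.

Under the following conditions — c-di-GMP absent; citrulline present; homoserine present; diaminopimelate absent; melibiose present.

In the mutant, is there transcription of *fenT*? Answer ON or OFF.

ZorA is constitutively active in this strain.
Diaminopimelate is absent, so KosY is inactive.
With no repressor bound, *dulN* is transcribed.
So DulN is produced and active.
With repressor DulN bound, *qilW* is not transcribed.
So QilW is not produced.
Melibiose is present, so GixB is inactive.
Citrulline is present, so JovT is active.
With repressor JovT bound, *zorR* is not transcribed.
So ZorR is not produced.
Required activator ZorR is absent, so *temU* is not transcribed.
So TemU is not produced.
Activator ZorA is present, so *fenT* is transcribed.

ON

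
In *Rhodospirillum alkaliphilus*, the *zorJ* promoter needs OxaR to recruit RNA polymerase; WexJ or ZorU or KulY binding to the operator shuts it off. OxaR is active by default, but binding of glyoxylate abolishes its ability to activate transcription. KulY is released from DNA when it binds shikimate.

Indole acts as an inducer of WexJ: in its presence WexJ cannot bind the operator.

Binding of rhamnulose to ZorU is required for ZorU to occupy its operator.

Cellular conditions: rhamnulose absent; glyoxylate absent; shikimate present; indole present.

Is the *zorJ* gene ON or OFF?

ON

Glyoxylate is absent, so OxaR is active.
Indole is present, so WexJ is inactive.
Rhamnulose is absent, so ZorU is inactive.
Shikimate is present, so KulY is inactive.
No repressor is bound and OxaR is active, so *zorJ* is transcribed.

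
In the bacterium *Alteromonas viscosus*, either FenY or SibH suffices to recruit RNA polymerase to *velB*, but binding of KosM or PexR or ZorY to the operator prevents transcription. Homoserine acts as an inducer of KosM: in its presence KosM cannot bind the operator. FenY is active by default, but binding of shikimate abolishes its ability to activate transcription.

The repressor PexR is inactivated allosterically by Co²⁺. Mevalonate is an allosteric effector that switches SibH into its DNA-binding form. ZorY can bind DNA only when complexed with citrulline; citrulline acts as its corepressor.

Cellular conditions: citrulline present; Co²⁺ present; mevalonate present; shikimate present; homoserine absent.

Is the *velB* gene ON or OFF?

Homoserine is absent, so KosM is active.
Co²⁺ is present, so PexR is inactive.
Shikimate is present, so FenY is inactive.
Citrulline is present, so ZorY is active.
Mevalonate is present, so SibH is active.
With repressor KosM bound, *velB* is not transcribed.

OFF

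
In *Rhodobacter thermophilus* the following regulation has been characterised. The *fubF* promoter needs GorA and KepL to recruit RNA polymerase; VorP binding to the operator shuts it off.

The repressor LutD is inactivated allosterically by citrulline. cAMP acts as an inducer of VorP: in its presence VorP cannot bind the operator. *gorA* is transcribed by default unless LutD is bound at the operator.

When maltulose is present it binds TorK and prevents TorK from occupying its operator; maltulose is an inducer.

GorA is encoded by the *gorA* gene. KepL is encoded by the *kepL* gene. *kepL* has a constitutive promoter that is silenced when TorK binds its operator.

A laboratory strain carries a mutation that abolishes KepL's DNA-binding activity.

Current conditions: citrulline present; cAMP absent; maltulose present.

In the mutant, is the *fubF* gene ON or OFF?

Citrulline is present, so LutD is inactive.
With no repressor bound, *gorA* is transcribed.
So GorA is produced and active.
KepL is non-functional in this strain, so it has no effect.
cAMP is absent, so VorP is active.
With repressor VorP bound, *fubF* is not transcribed.

OFF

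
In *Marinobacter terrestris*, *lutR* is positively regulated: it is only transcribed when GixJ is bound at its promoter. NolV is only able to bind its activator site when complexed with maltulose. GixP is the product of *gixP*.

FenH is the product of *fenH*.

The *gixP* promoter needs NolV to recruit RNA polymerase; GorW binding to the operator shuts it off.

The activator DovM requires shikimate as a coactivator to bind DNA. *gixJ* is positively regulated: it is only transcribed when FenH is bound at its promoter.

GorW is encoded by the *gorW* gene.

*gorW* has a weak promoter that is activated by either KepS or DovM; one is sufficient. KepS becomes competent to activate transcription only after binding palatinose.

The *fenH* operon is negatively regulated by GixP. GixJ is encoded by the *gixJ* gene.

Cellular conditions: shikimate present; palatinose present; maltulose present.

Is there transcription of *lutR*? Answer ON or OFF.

Palatinose is present, so KepS is active.
Shikimate is present, so DovM is active.
Activator KepS is present, so *gorW* is transcribed.
So GorW is produced and active.
Maltulose is present, so NolV is active.
With repressor GorW bound, *gixP* is not transcribed.
So GixP is not produced.
With no repressor bound, *fenH* is transcribed.
So FenH is produced and active.
No repressor is bound and FenH is active, so *gixJ* is transcribed.
So GixJ is produced and active.
No repressor is bound and GixJ is active, so *lutR* is transcribed.

ON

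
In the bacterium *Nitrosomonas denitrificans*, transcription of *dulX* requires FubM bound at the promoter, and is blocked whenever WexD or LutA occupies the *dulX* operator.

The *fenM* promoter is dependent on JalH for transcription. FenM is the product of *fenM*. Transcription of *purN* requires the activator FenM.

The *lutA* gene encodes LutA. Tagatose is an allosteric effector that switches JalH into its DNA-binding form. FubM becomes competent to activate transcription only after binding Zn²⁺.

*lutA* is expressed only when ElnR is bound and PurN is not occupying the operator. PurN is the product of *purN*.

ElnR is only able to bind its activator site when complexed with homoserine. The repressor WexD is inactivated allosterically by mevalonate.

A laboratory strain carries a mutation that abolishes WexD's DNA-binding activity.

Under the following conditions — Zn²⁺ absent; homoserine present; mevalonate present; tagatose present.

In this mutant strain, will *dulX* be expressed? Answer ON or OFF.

OFF

WexD is non-functional in this strain, so it has no effect.
Homoserine is present, so ElnR is active.
Tagatose is present, so JalH is active.
No repressor is bound and JalH is active, so *fenM* is transcribed.
So FenM is produced and active.
No repressor is bound and FenM is active, so *purN* is transcribed.
So PurN is produced and active.
With repressor PurN bound, *lutA* is not transcribed.
So LutA is not produced.
Zn²⁺ is absent, so FubM is inactive.
Required activator FubM is absent, so *dulX* is not transcribed.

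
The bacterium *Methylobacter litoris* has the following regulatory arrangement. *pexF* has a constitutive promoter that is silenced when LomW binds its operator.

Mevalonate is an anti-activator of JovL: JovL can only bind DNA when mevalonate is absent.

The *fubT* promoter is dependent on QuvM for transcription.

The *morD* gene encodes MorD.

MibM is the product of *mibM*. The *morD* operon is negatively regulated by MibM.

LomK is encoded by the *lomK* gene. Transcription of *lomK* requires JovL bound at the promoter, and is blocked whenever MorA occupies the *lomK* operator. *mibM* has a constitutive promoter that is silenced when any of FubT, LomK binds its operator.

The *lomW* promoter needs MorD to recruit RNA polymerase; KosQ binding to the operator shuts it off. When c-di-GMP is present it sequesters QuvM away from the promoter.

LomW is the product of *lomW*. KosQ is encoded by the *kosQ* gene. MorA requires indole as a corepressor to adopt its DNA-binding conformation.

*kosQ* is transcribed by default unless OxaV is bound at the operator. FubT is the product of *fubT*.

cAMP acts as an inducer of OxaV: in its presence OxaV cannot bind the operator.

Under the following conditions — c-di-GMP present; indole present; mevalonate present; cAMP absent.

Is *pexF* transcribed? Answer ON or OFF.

ON

c-di-GMP is present, so QuvM is inactive.
Required activator QuvM is absent, so *fubT* is not transcribed.
So FubT is not produced.
Indole is present, so MorA is active.
Mevalonate is present, so JovL is inactive.
With repressor MorA bound, *lomK* is not transcribed.
So LomK is not produced.
With no repressor bound, *mibM* is transcribed.
So MibM is produced and active.
With repressor MibM bound, *morD* is not transcribed.
So MorD is not produced.
cAMP is absent, so OxaV is active.
With repressor OxaV bound, *kosQ* is not transcribed.
So KosQ is not produced.
Required activator MorD is absent, so *lomW* is not transcribed.
So LomW is not produced.
With no repressor bound, *pexF* is transcribed.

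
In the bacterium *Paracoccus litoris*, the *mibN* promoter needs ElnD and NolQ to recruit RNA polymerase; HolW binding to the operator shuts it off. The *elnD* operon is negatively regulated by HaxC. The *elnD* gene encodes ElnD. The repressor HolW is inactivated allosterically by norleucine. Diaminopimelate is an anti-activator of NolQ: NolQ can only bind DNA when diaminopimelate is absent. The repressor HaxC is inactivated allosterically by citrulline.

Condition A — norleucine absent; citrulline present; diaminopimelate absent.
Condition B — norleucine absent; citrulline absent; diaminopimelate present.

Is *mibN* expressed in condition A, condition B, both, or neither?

neither

Condition A:
Norleucine is absent, so HolW is active.
Citrulline is present, so HaxC is inactive.
With no repressor bound, *elnD* is transcribed.
So ElnD is produced and active.
Diaminopimelate is absent, so NolQ is active.
With repressor HolW bound, *mibN* is not transcribed.
→ *mibN* is OFF in A.
Condition B:
Norleucine is absent, so HolW is active.
Citrulline is absent, so HaxC is active.
With repressor HaxC bound, *elnD* is not transcribed.
So ElnD is not produced.
Diaminopimelate is present, so NolQ is inactive.
With repressor HolW bound, *mibN* is not transcribed.
→ *mibN* is OFF in B.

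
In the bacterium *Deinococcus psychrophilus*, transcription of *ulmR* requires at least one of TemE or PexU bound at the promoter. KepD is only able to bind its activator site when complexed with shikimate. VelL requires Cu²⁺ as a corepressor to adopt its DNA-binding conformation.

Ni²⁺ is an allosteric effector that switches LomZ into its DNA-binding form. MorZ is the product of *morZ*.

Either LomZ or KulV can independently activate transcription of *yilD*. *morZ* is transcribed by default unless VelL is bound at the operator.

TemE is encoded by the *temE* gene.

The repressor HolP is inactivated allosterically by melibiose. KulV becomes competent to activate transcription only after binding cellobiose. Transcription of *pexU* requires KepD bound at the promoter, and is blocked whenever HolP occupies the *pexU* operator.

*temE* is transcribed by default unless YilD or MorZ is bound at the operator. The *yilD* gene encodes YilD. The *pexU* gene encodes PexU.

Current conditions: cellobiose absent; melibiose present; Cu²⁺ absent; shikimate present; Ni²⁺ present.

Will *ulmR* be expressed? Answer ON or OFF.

Ni²⁺ is present, so LomZ is active.
Cellobiose is absent, so KulV is inactive.
Activator LomZ is present, so *yilD* is transcribed.
So YilD is produced and active.
Cu²⁺ is absent, so VelL is inactive.
With no repressor bound, *morZ* is transcribed.
So MorZ is produced and active.
With repressor YilD bound, *temE* is not transcribed.
So TemE is not produced.
Shikimate is present, so KepD is active.
Melibiose is present, so HolP is inactive.
No repressor is bound and KepD is active, so *pexU* is transcribed.
So PexU is produced and active.
Activator PexU is present, so *ulmR* is transcribed.

ON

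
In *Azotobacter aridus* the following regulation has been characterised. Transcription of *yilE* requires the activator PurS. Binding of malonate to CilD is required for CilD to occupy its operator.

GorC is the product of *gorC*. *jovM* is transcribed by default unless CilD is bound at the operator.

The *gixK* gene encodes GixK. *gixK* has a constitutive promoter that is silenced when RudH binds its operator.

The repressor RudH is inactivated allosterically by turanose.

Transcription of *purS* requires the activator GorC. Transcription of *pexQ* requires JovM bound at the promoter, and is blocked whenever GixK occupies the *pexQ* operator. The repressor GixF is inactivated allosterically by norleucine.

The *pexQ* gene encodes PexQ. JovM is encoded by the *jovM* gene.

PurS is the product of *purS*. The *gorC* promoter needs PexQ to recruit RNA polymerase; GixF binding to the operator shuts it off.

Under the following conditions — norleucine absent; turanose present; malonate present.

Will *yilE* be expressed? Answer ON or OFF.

Turanose is present, so RudH is inactive.
With no repressor bound, *gixK* is transcribed.
So GixK is produced and active.
Malonate is present, so CilD is active.
With repressor CilD bound, *jovM* is not transcribed.
So JovM is not produced.
With repressor GixK bound, *pexQ* is not transcribed.
So PexQ is not produced.
Norleucine is absent, so GixF is active.
With repressor GixF bound, *gorC* is not transcribed.
So GorC is not produced.
Required activator GorC is absent, so *purS* is not transcribed.
So PurS is not produced.
Required activator PurS is absent, so *yilE* is not transcribed.

OFF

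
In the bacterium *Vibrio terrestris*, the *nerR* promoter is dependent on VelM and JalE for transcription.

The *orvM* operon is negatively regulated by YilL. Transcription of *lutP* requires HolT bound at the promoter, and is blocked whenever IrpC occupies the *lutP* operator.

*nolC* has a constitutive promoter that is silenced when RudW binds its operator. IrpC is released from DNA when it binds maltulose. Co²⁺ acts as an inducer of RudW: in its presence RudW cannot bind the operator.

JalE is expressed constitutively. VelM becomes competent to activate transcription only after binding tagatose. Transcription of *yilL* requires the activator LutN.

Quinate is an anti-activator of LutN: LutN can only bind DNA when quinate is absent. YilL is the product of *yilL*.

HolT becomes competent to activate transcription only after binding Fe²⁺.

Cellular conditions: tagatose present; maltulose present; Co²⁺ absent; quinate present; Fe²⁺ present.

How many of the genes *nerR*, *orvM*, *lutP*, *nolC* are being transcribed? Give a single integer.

3

Tagatose is present, so VelM is active.
JalE is produced constitutively and is active.
No repressor is bound and VelM and JalE are active, so *nerR* is transcribed.
→ *nerR* is ON.
Quinate is present, so LutN is inactive.
Required activator LutN is absent, so *yilL* is not transcribed.
So YilL is not produced.
With no repressor bound, *orvM* is transcribed.
→ *orvM* is ON.
Fe²⁺ is present, so HolT is active.
Maltulose is present, so IrpC is inactive.
No repressor is bound and HolT is active, so *lutP* is transcribed.
→ *lutP* is ON.
Co²⁺ is absent, so RudW is active.
With repressor RudW bound, *nolC* is not transcribed.
→ *nolC* is OFF.
3 of the 4 genes are transcribed.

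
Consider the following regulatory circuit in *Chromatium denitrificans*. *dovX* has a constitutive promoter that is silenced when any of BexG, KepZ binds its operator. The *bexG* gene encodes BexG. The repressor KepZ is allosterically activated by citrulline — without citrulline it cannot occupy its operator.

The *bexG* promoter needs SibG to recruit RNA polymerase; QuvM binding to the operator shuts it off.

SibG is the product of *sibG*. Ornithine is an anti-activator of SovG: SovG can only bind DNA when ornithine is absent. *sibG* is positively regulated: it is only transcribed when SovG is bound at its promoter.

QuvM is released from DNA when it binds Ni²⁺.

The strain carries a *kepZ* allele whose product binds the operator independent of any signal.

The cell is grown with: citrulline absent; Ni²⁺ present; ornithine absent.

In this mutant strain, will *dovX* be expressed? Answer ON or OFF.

Ni²⁺ is present, so QuvM is inactive.
Ornithine is absent, so SovG is active.
No repressor is bound and SovG is active, so *sibG* is transcribed.
So SibG is produced and active.
No repressor is bound and SibG is active, so *bexG* is transcribed.
So BexG is produced and active.
KepZ is constitutively active in this strain.
With repressor BexG bound, *dovX* is not transcribed.

OFF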